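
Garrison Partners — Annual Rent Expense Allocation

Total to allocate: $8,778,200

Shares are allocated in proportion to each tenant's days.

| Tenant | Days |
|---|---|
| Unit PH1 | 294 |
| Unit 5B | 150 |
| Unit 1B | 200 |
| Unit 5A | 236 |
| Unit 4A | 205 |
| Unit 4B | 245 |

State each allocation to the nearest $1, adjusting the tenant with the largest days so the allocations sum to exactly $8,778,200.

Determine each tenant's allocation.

Days total: 294 + 150 + 200 + 236 + 205 + 245 = 1,330.
Proportional shares: Unit PH1 1,940,444.21; Unit 5B 990,022.56; Unit 1B 1,320,030.08; Unit 5A 1,557,635.49; Unit 4A 1,353,030.83; Unit 4B 1,617,036.84.
At nearest $1: Unit PH1 $1,940,444; Unit 5B $990,023; Unit 1B $1,320,030; Unit 5A $1,557,635; Unit 4A $1,353,031; Unit 4B $1,617,037. Sum = $8,778,200.
Rounded total matches; no reconciliation needed.

Unit PH1: $1,940,444; Unit 5B: $990,023; Unit 1B: $1,320,030; Unit 5A: $1,557,635; Unit 4A: $1,353,031; Unit 4B: $1,617,037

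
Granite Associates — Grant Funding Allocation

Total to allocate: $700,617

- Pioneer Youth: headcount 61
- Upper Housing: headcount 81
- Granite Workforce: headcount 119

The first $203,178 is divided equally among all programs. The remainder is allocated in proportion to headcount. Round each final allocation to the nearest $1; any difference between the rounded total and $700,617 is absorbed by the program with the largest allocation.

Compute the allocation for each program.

First tranche $203,178 split equally: $67,726 each.
Remainder $497,439 by headcount (total 261): Pioneer Youth 116,259.69 → $116,260; Upper Housing 154,377.62 → $154,378; Granite Workforce 226,801.69 → $226,802.
Rounding difference −$1 on remainder applied to Granite Workforce.
Totals: Pioneer Youth $67,726 + $116,260 = $183,986; Upper Housing $67,726 + $154,378 = $222,104; Granite Workforce $67,726 + $226,801 = $294,527.

Pioneer Youth: $183,986 | Upper Housing: $222,104 | Granite Workforce: $294,527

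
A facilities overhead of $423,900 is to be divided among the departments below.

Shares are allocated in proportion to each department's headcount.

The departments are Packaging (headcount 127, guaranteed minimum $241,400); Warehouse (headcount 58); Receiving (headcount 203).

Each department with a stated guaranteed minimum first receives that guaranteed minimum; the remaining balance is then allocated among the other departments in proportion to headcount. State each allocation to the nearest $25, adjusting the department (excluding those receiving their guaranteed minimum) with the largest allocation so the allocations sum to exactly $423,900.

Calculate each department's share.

Packaging: $241,400 · Warehouse: $40,550 · Receiving: $141,950

Fund the minimums — Packaging $241,400. Residual $182,500.
Residual split over remaining headcount 261: Warehouse 40,555.56 → $40,550; Receiving 141,944.44 → $141,950.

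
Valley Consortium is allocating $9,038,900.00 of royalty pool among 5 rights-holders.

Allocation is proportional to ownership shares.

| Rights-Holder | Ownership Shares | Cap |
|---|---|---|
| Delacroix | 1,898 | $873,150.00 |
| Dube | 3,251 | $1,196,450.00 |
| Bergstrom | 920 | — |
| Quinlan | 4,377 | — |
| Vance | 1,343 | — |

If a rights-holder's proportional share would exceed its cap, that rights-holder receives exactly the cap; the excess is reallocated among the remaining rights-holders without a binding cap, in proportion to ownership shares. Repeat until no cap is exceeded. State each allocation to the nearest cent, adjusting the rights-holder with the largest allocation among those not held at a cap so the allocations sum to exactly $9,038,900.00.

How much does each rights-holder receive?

Total ownership shares = 11,789.
Unconstrained shares: Delacroix 1,455,240.66503; Dube 2,492,617.1770; Bergstrom 705,385.3592; Quinlan 3,355,947.5189; Vance 1,029,709.2798.
Cap binds for Delacroix ($873,150.00), Dube ($1,196,450.00); residual $6,969,300.00 reallocated over remaining ownership shares 6,640.
Redistributed shares: Bergstrom 965,625.9036 → $965,625.90; Quinlan 4,594,070.1958 → $4,594,070.20; Vance 1,409,603.9006 → $1,409,603.90.

Delacroix: $873,150.00 · Dube: $1,196,450.00 · Bergstrom: $965,625.90 · Quinlan: $4,594,070.20 · Vance: $1,409,603.90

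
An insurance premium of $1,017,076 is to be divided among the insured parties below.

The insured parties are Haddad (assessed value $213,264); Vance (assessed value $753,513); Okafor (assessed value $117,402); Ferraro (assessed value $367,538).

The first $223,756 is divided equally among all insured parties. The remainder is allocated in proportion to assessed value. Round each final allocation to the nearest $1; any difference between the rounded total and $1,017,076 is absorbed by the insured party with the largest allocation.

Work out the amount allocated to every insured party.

Equal tier: $223,756 ÷ 4 = $55,939 apiece.
Remainder $793,320 by assessed value (total 1,451,717): Haddad 116,542.41 → $116,542; Vance 411,772.36 → $411,772; Okafor 64,156.69 → $64,157; Ferraro 200,848.54 → $200,849.
Totals: Haddad $55,939 + $116,542 = $172,481; Vance $55,939 + $411,772 = $467,711; Okafor $55,939 + $64,157 = $120,096; Ferraro $55,939 + $200,849 = $256,788.

Haddad: $172,481; Vance: $467,711; Okafor: $120,096; Ferraro: $256,788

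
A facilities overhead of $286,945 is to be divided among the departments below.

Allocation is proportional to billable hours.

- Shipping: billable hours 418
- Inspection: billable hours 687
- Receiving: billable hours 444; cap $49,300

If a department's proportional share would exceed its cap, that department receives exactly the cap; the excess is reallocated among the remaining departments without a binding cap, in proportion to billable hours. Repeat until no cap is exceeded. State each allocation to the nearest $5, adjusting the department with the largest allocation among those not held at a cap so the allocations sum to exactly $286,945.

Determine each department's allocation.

Shipping: $89,895 · Inspection: $147,750 · Receiving: $49,300

Total billable hours = 1,549.
Pro-rata shares before constraints: Shipping 77,432.54; Inspection 127,263.53; Receiving 82,248.92.
Capped: Receiving ($49,300); residual $237,645 reallocated over remaining billable hours 1,105.
Redistributed shares: Shipping 89,896.48 → $89,895; Inspection 147,748.52 → $147,750.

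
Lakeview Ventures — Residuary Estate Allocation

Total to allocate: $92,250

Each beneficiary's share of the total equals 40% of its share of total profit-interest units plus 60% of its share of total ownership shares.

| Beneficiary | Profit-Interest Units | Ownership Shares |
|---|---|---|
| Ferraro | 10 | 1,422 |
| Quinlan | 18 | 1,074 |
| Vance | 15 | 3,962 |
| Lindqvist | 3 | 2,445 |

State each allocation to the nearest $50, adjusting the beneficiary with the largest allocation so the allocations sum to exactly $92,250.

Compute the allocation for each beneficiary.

Ferraro: $16,850 · Quinlan: $21,100 · Vance: $36,700 · Lindqvist: $17,600

Totals — profit-interest units 46, ownership shares 8,903.
Blended shares (40% profit-interest units + 60% ownership shares): Ferraro 0.1828; Quinlan 0.2289; Vance 0.3974; Lindqvist 0.1909.
Raw shares: Ferraro 16,862.32; Quinlan 21,116.19; Vance 36,664.38; Lindqvist 17,607.10.
At nearest $50: Ferraro $16,850; Quinlan $21,100; Vance $36,650; Lindqvist $17,600. Sum = $92,200.
Difference $92,250 − $92,200 = +$50 applied to largest allocation (Vance): Vance becomes $36,700.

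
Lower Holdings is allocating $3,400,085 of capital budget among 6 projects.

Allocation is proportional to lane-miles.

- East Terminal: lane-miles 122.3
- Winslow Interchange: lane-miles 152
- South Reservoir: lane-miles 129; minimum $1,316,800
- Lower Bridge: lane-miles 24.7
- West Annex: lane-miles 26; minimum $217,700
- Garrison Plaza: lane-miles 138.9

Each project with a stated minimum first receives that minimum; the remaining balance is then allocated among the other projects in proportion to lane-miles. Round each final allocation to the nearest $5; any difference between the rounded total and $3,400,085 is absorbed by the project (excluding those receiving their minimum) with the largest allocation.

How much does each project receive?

Fund the minimums — South Reservoir $1,316,800; West Annex $217,700. Residual $1,865,585.
Residual split over remaining lane-miles 437.9: East Terminal 521,034.59 → $521,035; Winslow Interchange 647,565.47 → $647,565; Lower Bridge 105,229.39 → $105,230; Garrison Plaza 591,755.55 → $591,755.

East Terminal: $521,035 · Winslow Interchange: $647,565 · South Reservoir: $1,316,800 · Lower Bridge: $105,230 · West Annex: $217,700 · Garrison Plaza: $591,755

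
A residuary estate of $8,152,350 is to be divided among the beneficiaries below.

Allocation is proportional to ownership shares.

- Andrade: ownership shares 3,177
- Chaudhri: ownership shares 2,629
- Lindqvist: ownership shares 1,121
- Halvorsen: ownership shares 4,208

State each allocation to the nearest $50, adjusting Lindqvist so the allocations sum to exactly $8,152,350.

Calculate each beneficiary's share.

Combined ownership shares = 11,135.
Raw shares: Andrade 3,177/11,135 × $8,152,350 = 2,326,000.53; Chaudhri 2,629/11,135 × $8,152,350 = 1,924,789.24; Lindqvist 1,121/11,135 × $8,152,350 = 820,726.03; Halvorsen 4,208/11,135 × $8,152,350 = 3,080,834.20.
After rounding ($50): Andrade $2,326,000; Chaudhri $1,924,800; Lindqvist $820,750; Halvorsen $3,080,850. Sum = $8,152,400.
Difference $8,152,350 − $8,152,400 = −$50 applied to Lindqvist: Lindqvist becomes $820,700.

Andrade: $2,326,000 | Chaudhri: $1,924,800 | Lindqvist: $820,700 | Halvorsen: $3,080,850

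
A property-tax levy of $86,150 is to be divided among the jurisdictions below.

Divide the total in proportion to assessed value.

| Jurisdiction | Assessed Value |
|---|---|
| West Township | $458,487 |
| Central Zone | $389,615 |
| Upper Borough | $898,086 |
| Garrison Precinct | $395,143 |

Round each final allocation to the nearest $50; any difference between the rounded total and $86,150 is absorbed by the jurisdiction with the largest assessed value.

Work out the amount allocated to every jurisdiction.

Total assessed value = 458,487 + 389,615 + 898,086 + 395,143 = 2,141,331.
Proportional shares: West Township 18,445.84; Central Zone 15,674.99; Upper Borough 36,131.78; Garrison Precinct 15,897.39.
At nearest $50: West Township $18,450; Central Zone $15,650; Upper Borough $36,150; Garrison Precinct $15,900. Sum = $86,150.
No rounding difference to absorb.

West Township: $18,450 · Central Zone: $15,650 · Upper Borough: $36,150 · Garrison Precinct: $15,900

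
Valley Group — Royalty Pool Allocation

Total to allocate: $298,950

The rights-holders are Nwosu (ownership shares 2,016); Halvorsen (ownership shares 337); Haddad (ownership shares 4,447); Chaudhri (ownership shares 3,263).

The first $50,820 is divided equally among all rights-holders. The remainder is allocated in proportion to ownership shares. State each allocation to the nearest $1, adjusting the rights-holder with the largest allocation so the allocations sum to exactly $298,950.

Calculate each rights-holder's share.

First tranche $50,820 split equally: $12,705 each.
Remainder $248,130 by ownership shares (total 10,063): Nwosu 49,709.84 → $49,710; Halvorsen 8,309.63 → $8,310; Haddad 109,652.60 → $109,653; Chaudhri 80,457.93 → $80,458.
Rounding difference −$1 on remainder applied to Haddad.
Totals: Nwosu $12,705 + $49,710 = $62,415; Halvorsen $12,705 + $8,310 = $21,015; Haddad $12,705 + $109,652 = $122,357; Chaudhri $12,705 + $80,458 = $93,163.

Nwosu: $62,415; Halvorsen: $21,015; Haddad: $122,357; Chaudhri: $93,163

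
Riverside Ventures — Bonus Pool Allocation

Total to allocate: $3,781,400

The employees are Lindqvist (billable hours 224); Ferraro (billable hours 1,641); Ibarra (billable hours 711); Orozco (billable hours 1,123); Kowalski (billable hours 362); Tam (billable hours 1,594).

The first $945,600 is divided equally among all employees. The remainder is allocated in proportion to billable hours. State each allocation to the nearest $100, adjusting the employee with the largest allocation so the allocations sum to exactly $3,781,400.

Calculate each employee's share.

$945,600 shared equally gives $157,600 per employee.
Remainder $2,835,800 by billable hours (total 5,655): Lindqvist 112,328.77 → $112,300; Ferraro 822,908.54 → $822,900; Ibarra 356,543.55 → $356,500; Orozco 563,148.26 → $563,100; Kowalski 181,531.32 → $181,500; Tam 799,339.56 → $799,300.
Rounding difference +$200 on remainder applied to Ferraro.
Totals: Lindqvist $157,600 + $112,300 = $269,900; Ferraro $157,600 + $823,100 = $980,700; Ibarra $157,600 + $356,500 = $514,100; Orozco $157,600 + $563,100 = $720,700; Kowalski $157,600 + $181,500 = $339,100; Tam $157,600 + $799,300 = $956,900.

Lindqvist: $269,900 · Ferraro: $980,700 · Ibarra: $514,100 · Orozco: $720,700 · Kowalski: $339,100 · Tam: $956,900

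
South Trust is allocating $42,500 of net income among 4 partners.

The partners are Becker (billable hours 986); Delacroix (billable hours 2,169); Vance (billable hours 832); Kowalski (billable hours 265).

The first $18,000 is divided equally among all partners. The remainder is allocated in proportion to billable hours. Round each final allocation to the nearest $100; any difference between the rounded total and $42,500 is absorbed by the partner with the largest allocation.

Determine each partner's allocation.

Equal tier: $18,000 ÷ 4 = $4,500 apiece.
Remainder $24,500 by billable hours (total 4,252): Becker 5,681.33 → $5,700; Delacroix 12,497.77 → $12,500; Vance 4,793.98 → $4,800; Kowalski 1,526.93 → $1,500.
Totals: Becker $4,500 + $5,700 = $10,200; Delacroix $4,500 + $12,500 = $17,000; Vance $4,500 + $4,800 = $9,300; Kowalski $4,500 + $1,500 = $6,000.

Becker: $10,200; Delacroix: $17,000; Vance: $9,300; Kowalski: $6,000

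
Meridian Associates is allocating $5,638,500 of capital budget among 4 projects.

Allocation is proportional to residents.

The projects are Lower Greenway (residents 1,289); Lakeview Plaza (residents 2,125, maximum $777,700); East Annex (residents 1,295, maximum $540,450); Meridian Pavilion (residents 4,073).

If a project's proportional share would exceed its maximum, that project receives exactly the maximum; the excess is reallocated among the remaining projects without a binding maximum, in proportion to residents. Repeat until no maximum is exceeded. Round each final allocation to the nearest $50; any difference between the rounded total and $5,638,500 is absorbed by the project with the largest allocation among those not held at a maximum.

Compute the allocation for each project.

Sum of residents: 8,782.
Proportional shares (ignoring caps): Lower Greenway 827,604.93; Lakeview Plaza 1,364,360.34; East Annex 831,457.24; Meridian Pavilion 2,615,077.49.
Cap binds for Lakeview Plaza ($777,700), East Annex ($540,450); balance $4,320,350 reallocated over remaining residents 5,362.
Shares after redistribution: Lower Greenway 1,038,592.16 → $1,038,600; Meridian Pavilion 3,281,757.84 → $3,281,750.

Lower Greenway: $1,038,600; Lakeview Plaza: $777,700; East Annex: $540,450; Meridian Pavilion: $3,281,750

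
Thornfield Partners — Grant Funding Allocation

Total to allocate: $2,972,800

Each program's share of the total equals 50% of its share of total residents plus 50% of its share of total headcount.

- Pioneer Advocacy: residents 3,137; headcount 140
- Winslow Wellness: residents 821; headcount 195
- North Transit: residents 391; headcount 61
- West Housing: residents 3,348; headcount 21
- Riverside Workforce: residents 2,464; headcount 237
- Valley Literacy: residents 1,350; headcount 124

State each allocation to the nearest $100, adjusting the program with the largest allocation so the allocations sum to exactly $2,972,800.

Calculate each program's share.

Totals — residents 11,511, headcount 778.
Composite weights (50% residents + 50% headcount): Pioneer Advocacy 0.2262; Winslow Wellness 0.1610; North Transit 0.0562; West Housing 0.1589; Riverside Workforce 0.2593; Valley Literacy 0.1383.
Pro-rata amounts: Pioneer Advocacy 672,552.18; Winslow Wellness 478,569.90; North Transit 167,032.24; West Housing 472,444.09; Riverside Workforce 770,970.96; Valley Literacy 411,230.63.
At nearest $100: Pioneer Advocacy $672,600; Winslow Wellness $478,600; North Transit $167,000; West Housing $472,400; Riverside Workforce $771,000; Valley Literacy $411,200. Sum = $2,972,800.
Sum already equals the total — no adjustment.

Pioneer Advocacy: $672,600 | Winslow Wellness: $478,600 | North Transit: $167,000 | West Housing: $472,400 | Riverside Workforce: $771,000 | Valley Literacy: $411,200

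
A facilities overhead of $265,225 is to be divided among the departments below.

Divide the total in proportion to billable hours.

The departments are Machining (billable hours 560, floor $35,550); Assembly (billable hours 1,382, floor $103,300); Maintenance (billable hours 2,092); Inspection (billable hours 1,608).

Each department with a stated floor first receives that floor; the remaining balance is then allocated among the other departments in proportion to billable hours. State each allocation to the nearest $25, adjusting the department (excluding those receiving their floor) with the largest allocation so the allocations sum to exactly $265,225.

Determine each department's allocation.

Machining: $35,550 | Assembly: $103,300 | Maintenance: $71,450 | Inspection: $54,925

Minimums first: Machining $35,550; Assembly $103,300. Balance $126,375.
Balance split over remaining billable hours 3,700: Maintenance 71,453.11 → $71,450; Inspection 54,921.89 → $54,925.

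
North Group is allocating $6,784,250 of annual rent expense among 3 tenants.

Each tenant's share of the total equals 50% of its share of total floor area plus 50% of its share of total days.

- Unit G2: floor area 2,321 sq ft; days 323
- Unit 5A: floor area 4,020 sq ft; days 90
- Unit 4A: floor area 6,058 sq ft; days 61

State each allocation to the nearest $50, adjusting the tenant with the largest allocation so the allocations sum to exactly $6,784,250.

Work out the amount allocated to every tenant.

Unit G2: $2,946,500; Unit 5A: $1,743,850; Unit 4A: $2,093,900

Floor area total 12,399; days total 474.
Combined weights (50% floor area + 50% days): Unit G2 0.4343; Unit 5A 0.2570; Unit 4A 0.3086.
Pro-rata amounts: Unit G2 2,946,491.75; Unit 5A 1,743,868.10; Unit 4A 2,093,890.15.
At nearest $50: Unit G2 $2,946,500; Unit 5A $1,743,850; Unit 4A $2,093,900. Sum = $6,784,250.
Sum already equals the total — no adjustment.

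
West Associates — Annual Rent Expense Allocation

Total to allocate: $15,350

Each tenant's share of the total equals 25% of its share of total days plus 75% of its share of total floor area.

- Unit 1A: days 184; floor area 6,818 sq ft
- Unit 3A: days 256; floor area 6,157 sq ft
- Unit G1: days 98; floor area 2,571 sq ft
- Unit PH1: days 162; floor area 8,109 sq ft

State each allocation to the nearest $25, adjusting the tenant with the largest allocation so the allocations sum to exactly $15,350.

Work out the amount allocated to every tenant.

Days total 700; floor area total 23,655.
Combined weights (25% days + 75% floor area): Unit 1A 0.2819; Unit 3A 0.2866; Unit G1 0.1165; Unit PH1 0.3150.
Unrounded shares: Unit 1A 4,326.92; Unit 3A 4,399.94; Unit G1 1,788.51; Unit PH1 4,834.62.
Rounded to nearest $25: Unit 1A $4,325; Unit 3A $4,400; Unit G1 $1,800; Unit PH1 $4,825. Sum = $15,350.
Rounded total matches; no reconciliation needed.

Unit 1A: $4,325 | Unit 3A: $4,400 | Unit G1: $1,800 | Unit PH1: $4,825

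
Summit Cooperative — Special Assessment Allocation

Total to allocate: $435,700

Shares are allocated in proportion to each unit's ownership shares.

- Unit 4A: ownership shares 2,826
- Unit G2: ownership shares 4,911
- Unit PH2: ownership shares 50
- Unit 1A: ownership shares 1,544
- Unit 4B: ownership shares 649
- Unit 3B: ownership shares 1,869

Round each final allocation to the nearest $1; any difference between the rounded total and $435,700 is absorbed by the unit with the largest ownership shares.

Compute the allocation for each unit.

Total ownership shares = 2,826 + 4,911 + 50 + 1,544 + 649 + 1,869 = 11,849.
Unrounded shares: Unit 4A 103,914.95; Unit G2 180,582.56; Unit PH2 1,838.55; Unit 1A 56,774.48; Unit 4B 23,864.40; Unit 3B 68,725.07.
At nearest $1: Unit 4A $103,915; Unit G2 $180,583; Unit PH2 $1,839; Unit 1A $56,774; Unit 4B $23,864; Unit 3B $68,725. Sum = $435,700.
Rounded total matches; no reconciliation needed.

Unit 4A: $103,915 | Unit G2: $180,583 | Unit PH2: $1,839 | Unit 1A: $56,774 | Unit 4B: $23,864 | Unit 3B: $68,725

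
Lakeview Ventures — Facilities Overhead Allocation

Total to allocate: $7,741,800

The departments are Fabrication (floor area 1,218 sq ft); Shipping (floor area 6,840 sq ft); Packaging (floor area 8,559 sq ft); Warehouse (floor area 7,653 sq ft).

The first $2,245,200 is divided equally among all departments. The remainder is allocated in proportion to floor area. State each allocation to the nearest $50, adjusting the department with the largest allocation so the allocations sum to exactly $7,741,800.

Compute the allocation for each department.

Equal tier: $2,245,200 ÷ 4 = $561,300 apiece.
Remainder $5,496,600 by floor area (total 24,270): Fabrication 275,849.15 → $275,850; Shipping 1,549,103.58 → $1,549,100; Packaging 1,938,417.78 → $1,938,400; Warehouse 1,733,229.49 → $1,733,250.
Totals: Fabrication $561,300 + $275,850 = $837,150; Shipping $561,300 + $1,549,100 = $2,110,400; Packaging $561,300 + $1,938,400 = $2,499,700; Warehouse $561,300 + $1,733,250 = $2,294,550.

Fabrication: $837,150 · Shipping: $2,110,400 · Packaging: $2,499,700 · Warehouse: $2,294,550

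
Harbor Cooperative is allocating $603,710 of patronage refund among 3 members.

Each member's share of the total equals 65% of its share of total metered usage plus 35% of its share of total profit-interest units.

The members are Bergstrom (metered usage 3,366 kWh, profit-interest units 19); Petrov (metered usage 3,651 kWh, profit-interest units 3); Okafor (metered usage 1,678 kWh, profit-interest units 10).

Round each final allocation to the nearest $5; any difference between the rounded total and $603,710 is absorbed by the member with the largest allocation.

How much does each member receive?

Metered usage total 8,695; profit-interest units total 32.
Composite weights (65% metered usage + 35% profit-interest units): Bergstrom 0.4594; Petrov 0.3057; Okafor 0.2348.
Pro-rata amounts: Bergstrom 277,368.45; Petrov 184,581.45; Okafor 141,760.11.
After rounding ($5): Bergstrom $277,370; Petrov $184,580; Okafor $141,760. Sum = $603,710.
Sum already equals the total — no adjustment.

Bergstrom: $277,370 · Petrov: $184,580 · Okafor: $141,760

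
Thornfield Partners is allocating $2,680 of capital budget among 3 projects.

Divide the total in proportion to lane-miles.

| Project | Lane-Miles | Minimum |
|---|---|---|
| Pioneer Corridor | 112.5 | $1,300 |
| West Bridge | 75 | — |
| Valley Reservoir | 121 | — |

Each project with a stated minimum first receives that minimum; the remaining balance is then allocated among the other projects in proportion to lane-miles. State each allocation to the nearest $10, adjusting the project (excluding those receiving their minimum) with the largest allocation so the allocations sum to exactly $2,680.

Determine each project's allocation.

Pioneer Corridor: $1,300 · West Bridge: $530 · Valley Reservoir: $850

Guaranteed amounts: Pioneer Corridor $1,300. Residual $1,380.
Residual split over remaining lane-miles 196: West Bridge 528.06 → $530; Valley Reservoir 851.94 → $850.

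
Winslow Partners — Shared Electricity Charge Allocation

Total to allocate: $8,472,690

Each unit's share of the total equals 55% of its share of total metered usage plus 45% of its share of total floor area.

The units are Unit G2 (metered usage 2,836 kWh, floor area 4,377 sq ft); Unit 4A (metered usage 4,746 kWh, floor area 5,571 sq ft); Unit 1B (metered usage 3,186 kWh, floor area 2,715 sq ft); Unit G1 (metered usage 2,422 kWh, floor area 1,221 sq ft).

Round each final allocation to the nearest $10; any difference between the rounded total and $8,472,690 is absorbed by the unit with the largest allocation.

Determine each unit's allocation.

Unit G2: $2,203,920 · Unit 4A: $3,206,620 · Unit 1B: $1,871,170 · Unit G1: $1,190,980

Totals — metered usage 13,190, floor area 13,884.
Combined weights (55% metered usage + 45% floor area): Unit G2 0.2601; Unit 4A 0.3785; Unit 1B 0.2208; Unit G1 0.1406.
Raw shares: Unit G2 2,203,924.52; Unit 4A 3,206,607.15; Unit 1B 1,871,173.42; Unit G1 1,190,984.91.
After rounding ($10): Unit G2 $2,203,920; Unit 4A $3,206,610; Unit 1B $1,871,170; Unit G1 $1,190,980. Sum = $8,472,680.
Difference $8,472,690 − $8,472,680 = +$10 applied to largest allocation (Unit 4A): Unit 4A becomes $3,206,620.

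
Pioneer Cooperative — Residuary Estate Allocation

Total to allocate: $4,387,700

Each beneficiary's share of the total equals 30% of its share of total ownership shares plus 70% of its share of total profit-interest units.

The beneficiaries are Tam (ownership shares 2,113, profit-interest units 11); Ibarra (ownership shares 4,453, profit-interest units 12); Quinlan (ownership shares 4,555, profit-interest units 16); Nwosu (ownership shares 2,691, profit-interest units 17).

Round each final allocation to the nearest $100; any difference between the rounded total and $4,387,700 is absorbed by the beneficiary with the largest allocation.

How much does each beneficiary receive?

Totals — ownership shares 13,812, profit-interest units 56.
Composite weights (30% ownership shares + 70% profit-interest units): Tam 0.1834; Ibarra 0.2467; Quinlan 0.2989; Nwosu 0.2709.
Pro-rata amounts: Tam 804,681.69; Ibarra 1,082,534.41; Quinlan 1,311,640.21; Nwosu 1,188,843.69.
Rounded to nearest $100: Tam $804,700; Ibarra $1,082,500; Quinlan $1,311,600; Nwosu $1,188,800. Sum = $4,387,600.
Difference $4,387,700 − $4,387,600 = +$100 applied to largest allocation (Quinlan): Quinlan becomes $1,311,700.

Tam: $804,700; Ibarra: $1,082,500; Quinlan: $1,311,700; Nwosu: $1,188,800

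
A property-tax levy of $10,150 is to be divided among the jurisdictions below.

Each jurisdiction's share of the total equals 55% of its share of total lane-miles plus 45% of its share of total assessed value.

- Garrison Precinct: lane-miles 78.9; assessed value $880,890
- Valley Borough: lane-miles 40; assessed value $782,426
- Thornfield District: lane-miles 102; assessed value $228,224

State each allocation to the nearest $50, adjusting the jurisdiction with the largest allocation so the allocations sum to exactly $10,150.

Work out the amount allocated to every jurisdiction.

Garrison Precinct: $4,100 · Valley Borough: $2,900 · Thornfield District: $3,150

Lane-miles total 220.9; assessed value total 1,891,540.
Blended shares (55% lane-miles + 45% assessed value): Garrison Precinct 0.4060; Valley Borough 0.2857; Thornfield District 0.3083.
Unrounded shares: Garrison Precinct 4,121.01; Valley Borough 2,900.19; Thornfield District 3,128.80.
At nearest $50: Garrison Precinct $4,100; Valley Borough $2,900; Thornfield District $3,150. Sum = $10,150.
No rounding difference to absorb.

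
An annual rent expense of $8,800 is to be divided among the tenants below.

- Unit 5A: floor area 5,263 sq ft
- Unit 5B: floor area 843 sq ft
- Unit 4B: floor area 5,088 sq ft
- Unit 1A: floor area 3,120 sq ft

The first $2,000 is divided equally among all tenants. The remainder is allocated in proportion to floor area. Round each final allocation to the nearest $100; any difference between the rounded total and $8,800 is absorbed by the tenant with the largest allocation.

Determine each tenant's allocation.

Equal tier: $2,000 ÷ 4 = $500 apiece.
Remainder $6,800 by floor area (total 14,314): Unit 5A 2,500.24 → $2,500; Unit 5B 400.48 → $400; Unit 4B 2,417.10 → $2,400; Unit 1A 1,482.19 → $1,500.
Totals: Unit 5A $500 + $2,500 = $3,000; Unit 5B $500 + $400 = $900; Unit 4B $500 + $2,400 = $2,900; Unit 1A $500 + $1,500 = $2,000.

Unit 5A: $3,000 · Unit 5B: $900 · Unit 4B: $2,900 · Unit 1A: $2,000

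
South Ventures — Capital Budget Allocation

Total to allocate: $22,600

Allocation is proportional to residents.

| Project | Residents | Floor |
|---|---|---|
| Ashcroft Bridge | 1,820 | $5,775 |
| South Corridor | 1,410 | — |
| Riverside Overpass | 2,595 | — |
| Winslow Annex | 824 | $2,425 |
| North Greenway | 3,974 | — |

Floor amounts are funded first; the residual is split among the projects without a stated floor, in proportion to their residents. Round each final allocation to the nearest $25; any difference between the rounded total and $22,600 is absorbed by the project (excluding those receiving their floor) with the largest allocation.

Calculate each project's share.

Minimums first: Ashcroft Bridge $5,775; Winslow Annex $2,425. Remaining pool $14,400.
Remaining pool split over remaining residents 7,979: South Corridor 2,544.68 → $2,550; Riverside Overpass 4,683.29 → $4,675; North Greenway 7,172.03 → $7,175.

Ashcroft Bridge: $5,775 | South Corridor: $2,550 | Riverside Overpass: $4,675 | Winslow Annex: $2,425 | North Greenway: $7,175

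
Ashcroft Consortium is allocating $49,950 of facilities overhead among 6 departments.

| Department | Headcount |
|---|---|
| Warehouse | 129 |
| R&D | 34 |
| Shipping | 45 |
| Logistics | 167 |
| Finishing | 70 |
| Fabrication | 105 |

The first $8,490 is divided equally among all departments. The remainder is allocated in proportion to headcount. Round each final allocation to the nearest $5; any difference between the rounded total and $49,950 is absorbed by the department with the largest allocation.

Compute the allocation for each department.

First tranche $8,490 split equally: $1,415 each.
Remainder $41,460 by headcount (total 550): Warehouse 9,724.25 → $9,725; R&D 2,562.98 → $2,565; Shipping 3,392.18 → $3,390; Logistics 12,588.76 → $12,590; Finishing 5,276.73 → $5,275; Fabrication 7,915.09 → $7,915.
Totals: Warehouse $1,415 + $9,725 = $11,140; R&D $1,415 + $2,565 = $3,980; Shipping $1,415 + $3,390 = $4,805; Logistics $1,415 + $12,590 = $14,005; Finishing $1,415 + $5,275 = $6,690; Fabrication $1,415 + $7,915 = $9,330.

Warehouse: $11,140 · R&D: $3,980 · Shipping: $4,805 · Logistics: $14,005 · Finishing: $6,690 · Fabrication: $9,330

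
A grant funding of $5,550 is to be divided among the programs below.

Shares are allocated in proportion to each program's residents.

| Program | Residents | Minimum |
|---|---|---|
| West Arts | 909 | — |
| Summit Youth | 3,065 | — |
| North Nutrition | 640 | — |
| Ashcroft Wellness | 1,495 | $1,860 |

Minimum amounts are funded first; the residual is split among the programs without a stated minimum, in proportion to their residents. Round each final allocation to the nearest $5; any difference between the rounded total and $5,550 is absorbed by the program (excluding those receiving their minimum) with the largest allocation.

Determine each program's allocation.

Guaranteed amounts: Ashcroft Wellness $1,860. Remaining pool $3,690.
Remaining pool split over remaining residents 4,614: West Arts 726.96 → $725; Summit Youth 2,451.20 → $2,450; North Nutrition 511.83 → $510.
Rounding difference +$5 applied to Summit Youth → $2,455.

West Arts: $725 | Summit Youth: $2,455 | North Nutrition: $510 | Ashcroft Wellness: $1,860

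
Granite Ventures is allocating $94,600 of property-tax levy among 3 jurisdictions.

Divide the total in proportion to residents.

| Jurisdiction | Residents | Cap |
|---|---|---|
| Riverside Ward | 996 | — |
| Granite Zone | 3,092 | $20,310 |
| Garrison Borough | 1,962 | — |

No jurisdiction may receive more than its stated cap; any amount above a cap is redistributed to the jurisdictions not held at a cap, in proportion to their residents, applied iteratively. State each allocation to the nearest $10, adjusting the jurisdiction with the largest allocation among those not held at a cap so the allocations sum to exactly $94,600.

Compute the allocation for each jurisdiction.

Riverside Ward: $25,010; Granite Zone: $20,310; Garrison Borough: $49,280

Sum of residents: 6,050.
Pro-rata shares before constraints: Riverside Ward 15,573.82; Granite Zone 48,347.64; Garrison Borough 30,678.55.
Cap binds for Granite Zone ($20,310); residual $74,290 reallocated over remaining residents 2,958.
Shares after redistribution: Riverside Ward 25,014.48 → $25,010; Garrison Borough 49,275.52 → $49,280.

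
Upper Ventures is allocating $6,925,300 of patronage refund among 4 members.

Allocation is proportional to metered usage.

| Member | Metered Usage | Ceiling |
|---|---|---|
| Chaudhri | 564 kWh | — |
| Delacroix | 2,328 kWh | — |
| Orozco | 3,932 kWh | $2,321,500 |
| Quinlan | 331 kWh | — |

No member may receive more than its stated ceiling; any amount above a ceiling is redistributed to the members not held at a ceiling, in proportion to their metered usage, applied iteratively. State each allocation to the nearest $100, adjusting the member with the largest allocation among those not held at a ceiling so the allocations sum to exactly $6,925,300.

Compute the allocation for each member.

Chaudhri: $805,600 | Delacroix: $3,325,400 | Orozco: $2,321,500 | Quinlan: $472,800

Combined metered usage = 7,155.
Unconstrained shares: Chaudhri 545,893.67; Delacroix 2,253,263.23; Orozco 3,805,769.34; Quinlan 320,373.77.
Held at cap: Orozco ($2,321,500); balance $4,603,800 reallocated over remaining metered usage 3,223.
Redistributed shares: Chaudhri 805,629.29 → $805,600; Delacroix 3,325,363.45 → $3,325,400; Quinlan 472,807.26 → $472,800.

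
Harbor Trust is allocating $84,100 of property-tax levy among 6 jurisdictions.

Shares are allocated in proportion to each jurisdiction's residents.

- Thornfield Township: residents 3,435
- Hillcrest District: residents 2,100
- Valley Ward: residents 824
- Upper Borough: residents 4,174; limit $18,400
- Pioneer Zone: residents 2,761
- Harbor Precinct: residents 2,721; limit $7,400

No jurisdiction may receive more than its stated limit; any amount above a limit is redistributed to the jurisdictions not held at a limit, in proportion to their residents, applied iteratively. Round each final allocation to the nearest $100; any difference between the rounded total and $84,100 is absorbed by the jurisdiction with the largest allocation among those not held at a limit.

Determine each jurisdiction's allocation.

Residents total: 16,015.
Pro-rata shares before constraints: Thornfield Township 18,038.31; Hillcrest District 11,027.79; Valley Ward 4,327.09; Upper Borough 21,919.04; Pioneer Zone 14,498.91; Harbor Precinct 14,288.86.
Capped: Upper Borough ($18,400), Harbor Precinct ($7,400); residual $58,300 reallocated over remaining residents 9,120.
Remaining shares: Thornfield Township 21,958.39 → $22,000; Hillcrest District 13,424.34 → $13,400; Valley Ward 5,267.46 → $5,300; Pioneer Zone 17,649.81 → $17,600.

Thornfield Township: $22,000 | Hillcrest District: $13,400 | Valley Ward: $5,300 | Upper Borough: $18,400 | Pioneer Zone: $17,600 | Harbor Precinct: $7,400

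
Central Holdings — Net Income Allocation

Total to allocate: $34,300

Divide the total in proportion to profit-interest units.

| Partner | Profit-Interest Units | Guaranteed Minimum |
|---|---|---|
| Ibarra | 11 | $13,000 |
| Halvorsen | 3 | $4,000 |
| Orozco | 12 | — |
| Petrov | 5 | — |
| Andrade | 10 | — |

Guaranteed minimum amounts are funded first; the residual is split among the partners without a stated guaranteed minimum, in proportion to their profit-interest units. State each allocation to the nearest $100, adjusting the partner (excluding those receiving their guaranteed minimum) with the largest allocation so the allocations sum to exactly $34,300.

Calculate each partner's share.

Ibarra: $13,000 · Halvorsen: $4,000 · Orozco: $7,700 · Petrov: $3,200 · Andrade: $6,400

Guaranteed amounts: Ibarra $13,000; Halvorsen $4,000. Residual $17,300.
Residual split over remaining profit-interest units 27: Orozco 7,688.89 → $7,700; Petrov 3,203.70 → $3,200; Andrade 6,407.41 → $6,400.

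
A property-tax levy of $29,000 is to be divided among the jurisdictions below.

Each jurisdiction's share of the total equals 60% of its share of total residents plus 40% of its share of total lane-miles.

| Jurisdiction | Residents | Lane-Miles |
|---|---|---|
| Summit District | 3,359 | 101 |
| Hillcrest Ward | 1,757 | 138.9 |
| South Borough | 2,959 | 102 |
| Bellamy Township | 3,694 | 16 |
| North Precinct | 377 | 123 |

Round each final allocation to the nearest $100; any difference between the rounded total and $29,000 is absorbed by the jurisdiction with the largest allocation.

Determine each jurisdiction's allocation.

Residents total 12,146; lane-miles total 480.9.
Composite weights (60% residents + 40% lane-miles): Summit District 0.2499; Hillcrest Ward 0.2023; South Borough 0.2310; Bellamy Township 0.1958; North Precinct 0.1209.
Unrounded shares: Summit District 7,248.27; Hillcrest Ward 5,867.49; South Borough 6,699.36; Bellamy Township 5,677.86; North Precinct 3,507.02.
After rounding ($100): Summit District $7,200; Hillcrest Ward $5,900; South Borough $6,700; Bellamy Township $5,700; North Precinct $3,500. Sum = $29,000.
No rounding difference to absorb.

Summit District: $7,200 | Hillcrest Ward: $5,900 | South Borough: $6,700 | Bellamy Township: $5,700 | North Precinct: $3,500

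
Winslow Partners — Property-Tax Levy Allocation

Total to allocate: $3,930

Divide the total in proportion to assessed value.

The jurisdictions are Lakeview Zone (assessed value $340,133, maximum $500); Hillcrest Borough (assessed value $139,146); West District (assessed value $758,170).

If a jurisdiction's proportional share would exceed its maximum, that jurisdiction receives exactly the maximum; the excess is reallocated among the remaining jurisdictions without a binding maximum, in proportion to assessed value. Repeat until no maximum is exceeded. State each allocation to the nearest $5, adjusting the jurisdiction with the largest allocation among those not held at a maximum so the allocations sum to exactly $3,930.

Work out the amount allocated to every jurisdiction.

Lakeview Zone: $500 | Hillcrest Borough: $530 | West District: $2,900

Total assessed value = 1,237,449.
Pro-rata shares before constraints: Lakeview Zone 1,080.22; Hillcrest Borough 441.91; West District 2,407.86.
Held at cap: Lakeview Zone ($500); residual $3,430 reallocated over remaining assessed value 897,316.
Shares after redistribution: Hillcrest Borough 531.89 → $530; West District 2,898.11 → $2,900.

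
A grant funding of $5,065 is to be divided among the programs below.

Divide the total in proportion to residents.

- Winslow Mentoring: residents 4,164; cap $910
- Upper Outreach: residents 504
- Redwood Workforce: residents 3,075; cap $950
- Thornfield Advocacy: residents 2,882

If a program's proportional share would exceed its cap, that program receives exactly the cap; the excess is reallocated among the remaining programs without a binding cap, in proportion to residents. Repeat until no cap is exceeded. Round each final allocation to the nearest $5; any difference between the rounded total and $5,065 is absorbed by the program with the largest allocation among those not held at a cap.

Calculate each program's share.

Winslow Mentoring: $910; Upper Outreach: $475; Redwood Workforce: $950; Thornfield Advocacy: $2,730

Total residents = 10,625.
Pro-rata shares before constraints: Winslow Mentoring 1,985.00; Upper Outreach 240.26; Redwood Workforce 1,465.87; Thornfield Advocacy 1,373.87.
Capped: Winslow Mentoring ($910), Redwood Workforce ($950); residual $3,205 reallocated over remaining residents 3,386.
Remaining shares: Upper Outreach 477.06 → $475; Thornfield Advocacy 2,727.94 → $2,730.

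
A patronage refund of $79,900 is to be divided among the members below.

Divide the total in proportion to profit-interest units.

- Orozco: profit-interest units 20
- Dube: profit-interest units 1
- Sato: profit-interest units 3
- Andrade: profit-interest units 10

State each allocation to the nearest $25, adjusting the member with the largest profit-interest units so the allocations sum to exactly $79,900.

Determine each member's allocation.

Orozco: $47,000 | Dube: $2,350 | Sato: $7,050 | Andrade: $23,500

Total profit-interest units = 20 + 1 + 3 + 10 = 34.
Raw shares: Orozco 47,000.00; Dube 2,350.00; Sato 7,050.00; Andrade 23,500.00.
Rounded to nearest $25: Orozco $47,000; Dube $2,350; Sato $7,050; Andrade $23,500. Sum = $79,900.
Sum already equals the total — no adjustment.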